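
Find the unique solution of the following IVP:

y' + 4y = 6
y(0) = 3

General solution: y = 3/2 + Ce^(-4x)
Applying y(0) = 3: C = 3 - 3/2 = 3/2
Particular solution: y = 3/2 + (3/2)e^(-4x)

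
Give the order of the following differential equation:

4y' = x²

The order is 1 (highest derivative is of order 1).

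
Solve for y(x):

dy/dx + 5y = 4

Using integrating factor method:

General solution: y = 4/5 + Ce^(-5x)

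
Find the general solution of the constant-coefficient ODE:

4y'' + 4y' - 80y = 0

Characteristic equation: 4r² + 4r - 80 = 0
Divide by 4: r² + r - 20 = 0
Roots: r = 4, -5 (distinct real)
General solution: y = C₁e^(4x) + C₂e^(-5x)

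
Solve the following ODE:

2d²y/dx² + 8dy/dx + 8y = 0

Characteristic equation: 2r² + 8r + 8 = 0
Divide by 2: r² + 4r + 4 = 0
Factored: (r + 2)² = 0
Repeated root: r = -2
General solution: y = (C₁ + C₂x)e^(-2x)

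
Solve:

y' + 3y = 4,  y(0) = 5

General solution: y = 4/3 + Ce^(-3x)
Applying y(0) = 5: C = 5 - 4/3 = 11/3
Particular solution: y = 4/3 + (11/3)e^(-3x)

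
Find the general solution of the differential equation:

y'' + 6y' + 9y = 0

Characteristic equation: r² + 6r + 9 = 0
Factored: (r + 3)² = 0
Repeated root: r = -3
General solution: y = (C₁ + C₂x)e^(-3x)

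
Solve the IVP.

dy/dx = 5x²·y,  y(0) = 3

General solution: y = Ce^(5x³/3)
Applying IC y(0) = 3:
Particular solution: y = 3e^(5x³/3)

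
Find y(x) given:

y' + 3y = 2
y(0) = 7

General solution: y = 2/3 + Ce^(-3x)
Applying y(0) = 7: C = 7 - 2/3 = 19/3
Particular solution: y = 2/3 + (19/3)e^(-3x)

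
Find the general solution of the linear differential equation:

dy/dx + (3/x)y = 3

Using integrating factor method:

General solution: y = (3/4)x + Cx^(-3)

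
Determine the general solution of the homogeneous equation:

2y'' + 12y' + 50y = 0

Characteristic equation: 2r² + 12r + 50 = 0
Divide by 2: r² + 6r + 25 = 0
Roots: r = -3 ± 4i (complex conjugates)
General solution: y = e^(-3x)(C₁cos(4x) + C₂sin(4x))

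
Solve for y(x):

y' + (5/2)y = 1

Using integrating factor method:

General solution: y = 2/5 + Ce^(-5x/2)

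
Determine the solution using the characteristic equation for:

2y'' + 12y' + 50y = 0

Characteristic equation: 2r² + 12r + 50 = 0
Divide by 2: r² + 6r + 25 = 0
Roots: r = -3 ± 4i (complex conjugates)
General solution: y = e^(-3x)(C₁cos(4x) + C₂sin(4x))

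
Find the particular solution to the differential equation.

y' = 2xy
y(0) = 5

General solution: y = Ce^(x²)
Applying IC y(0) = 5:
Particular solution: y = 5e^(x²)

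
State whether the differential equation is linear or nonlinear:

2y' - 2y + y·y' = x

Nonlinear (product y·y')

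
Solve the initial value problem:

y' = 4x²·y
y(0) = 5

General solution: y = Ce^(4x³/3)
Applying IC y(0) = 5:
Particular solution: y = 5e^(4x³/3)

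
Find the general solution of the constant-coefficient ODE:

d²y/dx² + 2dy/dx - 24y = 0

Characteristic equation: r² + 2r - 24 = 0
Roots: r = 4, -6 (distinct real)
General solution: y = C₁e^(4x) + C₂e^(-6x)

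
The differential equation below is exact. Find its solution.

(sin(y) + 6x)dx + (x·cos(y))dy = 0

Verify exactness: ∂M/∂y = ∂N/∂x ✓
Find F(x,y) such that ∂F/∂x = M, ∂F/∂y = N
Solution: x·sin(y) + 3x² = C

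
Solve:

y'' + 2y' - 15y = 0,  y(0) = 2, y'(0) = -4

General solution: y = C₁e^(3x) + C₂e^(-5x)
Applying ICs: C₁ = 3/4, C₂ = 5/4
Particular solution: y = (3/4)e^(3x) + (5/4)e^(-5x)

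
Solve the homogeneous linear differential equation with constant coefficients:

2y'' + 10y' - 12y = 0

Characteristic equation: 2r² + 10r - 12 = 0
Divide by 2: r² + 5r - 6 = 0
Roots: r = 1, -6 (distinct real)
General solution: y = C₁e^x + C₂e^(-6x)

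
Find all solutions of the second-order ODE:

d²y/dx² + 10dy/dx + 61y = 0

Characteristic equation: r² + 10r + 61 = 0
Roots: r = -5 ± 6i (complex conjugates)
General solution: y = e^(-5x)(C₁cos(6x) + C₂sin(6x))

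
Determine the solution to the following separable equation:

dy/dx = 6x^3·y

Separating variables and integrating:
ln|y| = 3x^4/2 + C

General solution: y = Ce^(3x^4/2)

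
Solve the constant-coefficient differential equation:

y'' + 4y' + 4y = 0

Characteristic equation: r² + 4r + 4 = 0
Factored: (r + 2)² = 0
Repeated root: r = -2
General solution: y = (C₁ + C₂x)e^(-2x)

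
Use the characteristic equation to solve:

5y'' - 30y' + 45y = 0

Characteristic equation: 5r² - 30r + 45 = 0
Divide by 5: r² - 6r + 9 = 0
Factored: (r - 3)² = 0
Repeated root: r = 3
General solution: y = (C₁ + C₂x)e^(3x)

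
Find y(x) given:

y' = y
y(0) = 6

General solution: y = Ce^x
Applying IC y(0) = 6:
Particular solution: y = 6e^x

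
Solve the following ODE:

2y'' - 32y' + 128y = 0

Characteristic equation: 2r² - 32r + 128 = 0
Divide by 2: r² - 16r + 64 = 0
Factored: (r - 8)² = 0
Repeated root: r = 8
General solution: y = (C₁ + C₂x)e^(8x)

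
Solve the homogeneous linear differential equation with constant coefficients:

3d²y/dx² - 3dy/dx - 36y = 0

Characteristic equation: 3r² - 3r - 36 = 0
Divide by 3: r² - r - 12 = 0
Roots: r = 4, -3 (distinct real)
General solution: y = C₁e^(4x) + C₂e^(-3x)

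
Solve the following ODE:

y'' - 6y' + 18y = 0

Characteristic equation: r² - 6r + 18 = 0
Roots: r = 3 ± 3i (complex conjugates)
General solution: y = e^(3x)(C₁cos(3x) + C₂sin(3x))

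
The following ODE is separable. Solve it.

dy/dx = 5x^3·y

Separating variables and integrating:
ln|y| = 5x^4/4 + C

General solution: y = Ce^(5x^4/4)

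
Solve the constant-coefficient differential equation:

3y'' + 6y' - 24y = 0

Characteristic equation: 3r² + 6r - 24 = 0
Divide by 3: r² + 2r - 8 = 0
Roots: r = 2, -4 (distinct real)
General solution: y = C₁e^(2x) + C₂e^(-4x)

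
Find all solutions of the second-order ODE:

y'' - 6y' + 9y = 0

Characteristic equation: r² - 6r + 9 = 0
Factored: (r - 3)² = 0
Repeated root: r = 3
General solution: y = (C₁ + C₂x)e^(3x)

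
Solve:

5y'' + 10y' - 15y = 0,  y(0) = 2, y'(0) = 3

General solution: y = C₁e^x + C₂e^(-3x)
Applying ICs: C₁ = 9/4, C₂ = -1/4
Particular solution: y = (9/4)e^x - (1/4)e^(-3x)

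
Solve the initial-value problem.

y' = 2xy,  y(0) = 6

General solution: y = Ce^(x²)
Applying IC y(0) = 6:
Particular solution: y = 6e^(x²)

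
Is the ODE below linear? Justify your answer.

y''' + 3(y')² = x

No. Nonlinear ((y')² term)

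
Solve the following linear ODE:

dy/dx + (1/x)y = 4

Using integrating factor method:

General solution: y = 2x + C/x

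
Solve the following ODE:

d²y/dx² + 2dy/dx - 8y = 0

Characteristic equation: r² + 2r - 8 = 0
Roots: r = 2, -4 (distinct real)
General solution: y = C₁e^(2x) + C₂e^(-4x)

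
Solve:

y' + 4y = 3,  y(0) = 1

General solution: y = 3/4 + Ce^(-4x)
Applying y(0) = 1: C = 1 - 3/4 = 1/4
Particular solution: y = 3/4 + (1/4)e^(-4x)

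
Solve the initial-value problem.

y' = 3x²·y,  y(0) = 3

General solution: y = Ce^(x³)
Applying IC y(0) = 3:
Particular solution: y = 3e^(x³)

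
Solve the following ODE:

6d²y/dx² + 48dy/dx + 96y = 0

Characteristic equation: 6r² + 48r + 96 = 0
Divide by 6: r² + 8r + 16 = 0
Factored: (r + 4)² = 0
Repeated root: r = -4
General solution: y = (C₁ + C₂x)e^(-4x)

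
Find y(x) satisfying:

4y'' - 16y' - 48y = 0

Characteristic equation: 4r² - 16r - 48 = 0
Divide by 4: r² - 4r - 12 = 0
Roots: r = 6, -2 (distinct real)
General solution: y = C₁e^(6x) + C₂e^(-2x)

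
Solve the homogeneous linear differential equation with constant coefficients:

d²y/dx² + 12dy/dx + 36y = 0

Characteristic equation: r² + 12r + 36 = 0
Factored: (r + 6)² = 0
Repeated root: r = -6
General solution: y = (C₁ + C₂x)e^(-6x)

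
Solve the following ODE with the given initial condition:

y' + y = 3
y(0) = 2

General solution: y = 3 + Ce^(-x)
Applying y(0) = 2: C = 2 - 3 = -1
Particular solution: y = 3 - e^(-x)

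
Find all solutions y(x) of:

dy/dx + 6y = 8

Using integrating factor method:

General solution: y = 4/3 + Ce^(-6x)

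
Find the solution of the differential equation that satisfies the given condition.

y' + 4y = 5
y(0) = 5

General solution: y = 5/4 + Ce^(-4x)
Applying y(0) = 5: C = 5 - 5/4 = 15/4
Particular solution: y = 5/4 + (15/4)e^(-4x)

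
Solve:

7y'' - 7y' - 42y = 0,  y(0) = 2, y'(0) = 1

General solution: y = C₁e^(3x) + C₂e^(-2x)
Applying ICs: C₁ = 1, C₂ = 1
Particular solution: y = e^(3x) + e^(-2x)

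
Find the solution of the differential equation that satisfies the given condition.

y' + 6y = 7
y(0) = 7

General solution: y = 7/6 + Ce^(-6x)
Applying y(0) = 7: C = 7 - 7/6 = 35/6
Particular solution: y = 7/6 + (35/6)e^(-6x)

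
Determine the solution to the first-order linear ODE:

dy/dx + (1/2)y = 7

Using integrating factor method:

General solution: y = 14 + Ce^(-x/2)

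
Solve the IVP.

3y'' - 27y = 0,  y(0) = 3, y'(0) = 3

General solution: y = C₁e^(3x) + C₂e^(-3x)
Applying ICs: C₁ = 2, C₂ = 1
Particular solution: y = 2e^(3x) + e^(-3x)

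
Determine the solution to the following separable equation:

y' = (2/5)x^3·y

Separating variables and integrating:
ln|y| = x^4/10 + C

General solution: y = Ce^(x^4/10)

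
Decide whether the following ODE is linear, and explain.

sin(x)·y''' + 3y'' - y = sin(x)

Linear (y and its derivatives appear to the first power only, no products of y terms)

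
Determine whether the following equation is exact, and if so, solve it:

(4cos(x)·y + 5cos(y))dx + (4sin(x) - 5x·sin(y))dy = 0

Verify exactness: ∂M/∂y = ∂N/∂x ✓
Find F(x,y) such that ∂F/∂x = M, ∂F/∂y = N
Solution: 4sin(x)·y + 5x·cos(y) = C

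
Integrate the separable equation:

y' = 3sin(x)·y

Separating variables and integrating:
ln|y| = -3cos(x) + C

General solution: y = Ce^(-3cos(x))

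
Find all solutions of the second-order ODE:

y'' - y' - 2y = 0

Characteristic equation: r² - r - 2 = 0
Roots: r = 2, -1 (distinct real)
General solution: y = C₁e^(2x) + C₂e^(-x)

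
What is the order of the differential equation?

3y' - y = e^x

The order is 1 (highest derivative is of order 1).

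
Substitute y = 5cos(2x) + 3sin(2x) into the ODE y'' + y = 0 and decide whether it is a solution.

Verification:
y'' = -20cos(2x) - 12sin(2x)
y'' + y ≠ 0 (frequency mismatch: got 4 instead of 1)

No, it is not a solution.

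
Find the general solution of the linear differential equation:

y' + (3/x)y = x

Using integrating factor method:

General solution: y = (1/5)x^2 + Cx^(-3)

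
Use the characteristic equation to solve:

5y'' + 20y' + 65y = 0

Characteristic equation: 5r² + 20r + 65 = 0
Divide by 5: r² + 4r + 13 = 0
Roots: r = -2 ± 3i (complex conjugates)
General solution: y = e^(-2x)(C₁cos(3x) + C₂sin(3x))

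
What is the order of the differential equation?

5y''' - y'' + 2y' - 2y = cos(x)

The order is 3 (highest derivative is of order 3).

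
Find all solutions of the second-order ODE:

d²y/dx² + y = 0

Characteristic equation: r² + 1 = 0
Roots: r = ±i (complex conjugates)
General solution: y = C₁cos(x) + C₂sin(x)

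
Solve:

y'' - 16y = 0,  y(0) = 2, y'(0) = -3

General solution: y = C₁e^(4x) + C₂e^(-4x)
Applying ICs: C₁ = 5/8, C₂ = 11/8
Particular solution: y = (5/8)e^(4x) + (11/8)e^(-4x)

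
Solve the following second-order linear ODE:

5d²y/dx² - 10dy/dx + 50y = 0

Characteristic equation: 5r² - 10r + 50 = 0
Divide by 5: r² - 2r + 10 = 0
Roots: r = 1 ± 3i (complex conjugates)
General solution: y = e^x(C₁cos(3x) + C₂sin(3x))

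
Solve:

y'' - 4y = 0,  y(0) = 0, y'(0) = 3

General solution: y = C₁e^(2x) + C₂e^(-2x)
Applying ICs: C₁ = 3/4, C₂ = -3/4
Particular solution: y = (3/4)e^(2x) - (3/4)e^(-2x)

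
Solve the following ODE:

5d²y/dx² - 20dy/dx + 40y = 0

Characteristic equation: 5r² - 20r + 40 = 0
Divide by 5: r² - 4r + 8 = 0
Roots: r = 2 ± 2i (complex conjugates)
General solution: y = e^(2x)(C₁cos(2x) + C₂sin(2x))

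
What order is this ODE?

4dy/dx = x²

The order is 1 (highest derivative is of order 1).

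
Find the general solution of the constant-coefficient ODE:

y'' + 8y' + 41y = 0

Characteristic equation: r² + 8r + 41 = 0
Roots: r = -4 ± 5i (complex conjugates)
General solution: y = e^(-4x)(C₁cos(5x) + C₂sin(5x))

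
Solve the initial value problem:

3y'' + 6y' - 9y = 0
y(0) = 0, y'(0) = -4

General solution: y = C₁e^x + C₂e^(-3x)
Applying ICs: C₁ = -1, C₂ = 1
Particular solution: y = -e^x + e^(-3x)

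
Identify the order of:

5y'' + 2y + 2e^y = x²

The order is 2 (highest derivative is of order 2).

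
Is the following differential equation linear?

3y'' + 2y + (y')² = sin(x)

No. Nonlinear ((y')² term)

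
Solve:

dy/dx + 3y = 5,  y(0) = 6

General solution: y = 5/3 + Ce^(-3x)
Applying y(0) = 6: C = 6 - 5/3 = 13/3
Particular solution: y = 5/3 + (13/3)e^(-3x)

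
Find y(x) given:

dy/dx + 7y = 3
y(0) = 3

General solution: y = 3/7 + Ce^(-7x)
Applying y(0) = 3: C = 3 - 3/7 = 18/7
Particular solution: y = 3/7 + (18/7)e^(-7x)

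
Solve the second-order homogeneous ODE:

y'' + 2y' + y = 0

Characteristic equation: r² + 2r + 1 = 0
Factored: (r + 1)² = 0
Repeated root: r = -1
General solution: y = (C₁ + C₂x)e^(-x)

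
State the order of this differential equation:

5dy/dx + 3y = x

The order is 1 (highest derivative is of order 1).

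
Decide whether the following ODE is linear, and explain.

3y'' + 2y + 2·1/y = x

Nonlinear (1/y term)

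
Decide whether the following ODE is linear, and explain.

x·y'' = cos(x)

Linear (y and its derivatives appear to the first power only, no products of y terms)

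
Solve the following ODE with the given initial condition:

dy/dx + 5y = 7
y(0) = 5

General solution: y = 7/5 + Ce^(-5x)
Applying y(0) = 5: C = 5 - 7/5 = 18/5
Particular solution: y = 7/5 + (18/5)e^(-5x)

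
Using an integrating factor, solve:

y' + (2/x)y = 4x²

Using integrating factor method:

General solution: y = (4/5)x^3 + Cx^(-2)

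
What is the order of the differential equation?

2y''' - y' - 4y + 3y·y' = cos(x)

The order is 3 (highest derivative is of order 3).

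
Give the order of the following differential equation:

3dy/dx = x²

The order is 1 (highest derivative is of order 1).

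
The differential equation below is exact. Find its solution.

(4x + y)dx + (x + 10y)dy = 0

Verify exactness: ∂M/∂y = ∂N/∂x ✓
Find F(x,y) such that ∂F/∂x = M, ∂F/∂y = N
Solution: 2x² + xy + 5y² = C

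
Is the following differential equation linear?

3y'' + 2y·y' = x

No. Nonlinear (product y·y')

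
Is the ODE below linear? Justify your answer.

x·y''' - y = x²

Yes. Linear (y and its derivatives appear to the first power only, no products of y terms)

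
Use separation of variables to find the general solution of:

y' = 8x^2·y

Separating variables and integrating:
ln|y| = 8x^3/3 + C

General solution: y = Ce^(8x^3/3)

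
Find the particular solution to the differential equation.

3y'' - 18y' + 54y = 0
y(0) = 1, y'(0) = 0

General solution: y = e^(3x)(C₁cos(3x) + C₂sin(3x))
Complex roots r = 3 ± 3i
Applying ICs: C₁ = 1, C₂ = -1
Particular solution: y = e^(3x)(cos(3x) - sin(3x))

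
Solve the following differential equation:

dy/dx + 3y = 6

Using integrating factor method:

General solution: y = 2 + Ce^(-3x)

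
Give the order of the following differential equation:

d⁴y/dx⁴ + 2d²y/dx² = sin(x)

The order is 4 (highest derivative is of order 4).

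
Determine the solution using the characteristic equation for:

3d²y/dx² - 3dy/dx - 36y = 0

Characteristic equation: 3r² - 3r - 36 = 0
Divide by 3: r² - r - 12 = 0
Roots: r = 4, -3 (distinct real)
General solution: y = C₁e^(4x) + C₂e^(-3x)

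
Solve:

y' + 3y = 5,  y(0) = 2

General solution: y = 5/3 + Ce^(-3x)
Applying y(0) = 2: C = 2 - 5/3 = 1/3
Particular solution: y = 5/3 + (1/3)e^(-3x)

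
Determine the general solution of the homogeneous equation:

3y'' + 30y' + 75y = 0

Characteristic equation: 3r² + 30r + 75 = 0
Divide by 3: r² + 10r + 25 = 0
Factored: (r + 5)² = 0
Repeated root: r = -5
General solution: y = (C₁ + C₂x)e^(-5x)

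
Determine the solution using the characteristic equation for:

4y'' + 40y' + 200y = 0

Characteristic equation: 4r² + 40r + 200 = 0
Divide by 4: r² + 10r + 50 = 0
Roots: r = -5 ± 5i (complex conjugates)
General solution: y = e^(-5x)(C₁cos(5x) + C₂sin(5x))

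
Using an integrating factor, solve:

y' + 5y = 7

Using integrating factor method:

General solution: y = 7/5 + Ce^(-5x)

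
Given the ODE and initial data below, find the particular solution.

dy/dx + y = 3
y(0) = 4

General solution: y = 3 + Ce^(-x)
Applying y(0) = 4: C = 4 - 3 = 1
Particular solution: y = 3 + e^(-x)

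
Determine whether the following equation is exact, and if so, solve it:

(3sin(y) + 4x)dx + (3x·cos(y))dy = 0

Verify exactness: ∂M/∂y = ∂N/∂x ✓
Find F(x,y) such that ∂F/∂x = M, ∂F/∂y = N
Solution: 3x·sin(y) + 2x² = C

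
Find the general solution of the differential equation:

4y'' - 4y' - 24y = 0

Characteristic equation: 4r² - 4r - 24 = 0
Divide by 4: r² - r - 6 = 0
Roots: r = 3, -2 (distinct real)
General solution: y = C₁e^(3x) + C₂e^(-2x)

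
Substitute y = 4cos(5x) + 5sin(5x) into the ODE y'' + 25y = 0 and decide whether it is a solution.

Verification:
y'' = -100cos(5x) - 125sin(5x)
y'' + 25y = 0 ✓

Yes, it is a solution.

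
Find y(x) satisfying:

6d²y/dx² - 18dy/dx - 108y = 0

Characteristic equation: 6r² - 18r - 108 = 0
Divide by 6: r² - 3r - 18 = 0
Roots: r = 6, -3 (distinct real)
General solution: y = C₁e^(6x) + C₂e^(-3x)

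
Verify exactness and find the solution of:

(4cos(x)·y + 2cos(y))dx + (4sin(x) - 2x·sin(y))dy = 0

Verify exactness: ∂M/∂y = ∂N/∂x ✓
Find F(x,y) such that ∂F/∂x = M, ∂F/∂y = N
Solution: 4sin(x)·y + 2x·cos(y) = C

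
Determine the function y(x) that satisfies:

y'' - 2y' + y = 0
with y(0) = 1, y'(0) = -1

General solution: y = (C₁ + C₂x)e^x
Repeated root r = 1
Applying ICs: C₁ = 1, C₂ = -2
Particular solution: y = (1 - 2x)e^x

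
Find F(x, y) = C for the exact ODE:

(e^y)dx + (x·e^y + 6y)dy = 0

Verify exactness: ∂M/∂y = ∂N/∂x ✓
Find F(x,y) such that ∂F/∂x = M, ∂F/∂y = N
Solution: x·e^y + 3y² = C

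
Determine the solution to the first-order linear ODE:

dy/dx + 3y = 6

Using integrating factor method:

General solution: y = 2 + Ce^(-3x)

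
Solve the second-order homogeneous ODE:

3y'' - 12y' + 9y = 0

Characteristic equation: 3r² - 12r + 9 = 0
Divide by 3: r² - 4r + 3 = 0
Roots: r = 1, 3 (distinct real)
General solution: y = C₁e^x + C₂e^(3x)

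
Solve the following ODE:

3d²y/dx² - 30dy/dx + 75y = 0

Characteristic equation: 3r² - 30r + 75 = 0
Divide by 3: r² - 10r + 25 = 0
Factored: (r - 5)² = 0
Repeated root: r = 5
General solution: y = (C₁ + C₂x)e^(5x)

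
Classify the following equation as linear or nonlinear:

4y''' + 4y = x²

Linear (y and its derivatives appear to the first power only, no products of y terms)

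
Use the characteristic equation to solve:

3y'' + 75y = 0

Characteristic equation: 3r² + 75 = 0
Divide by 3: r² + 25 = 0
Roots: r = ±5i (complex conjugates)
General solution: y = C₁cos(5x) + C₂sin(5x)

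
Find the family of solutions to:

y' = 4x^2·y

Separating variables and integrating:
ln|y| = 4x^3/3 + C

General solution: y = Ce^(4x^3/3)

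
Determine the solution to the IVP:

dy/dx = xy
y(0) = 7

General solution: y = Ce^(x²/2)
Applying IC y(0) = 7:
Particular solution: y = 7e^(x²/2)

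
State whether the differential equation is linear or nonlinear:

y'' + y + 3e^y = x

Nonlinear (e^y is nonlinear in y)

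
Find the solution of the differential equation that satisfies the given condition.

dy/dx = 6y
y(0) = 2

General solution: y = Ce^(6x)
Applying IC y(0) = 2:
Particular solution: y = 2e^(6x)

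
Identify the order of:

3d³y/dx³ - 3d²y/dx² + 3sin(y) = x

The order is 3 (highest derivative is of order 3).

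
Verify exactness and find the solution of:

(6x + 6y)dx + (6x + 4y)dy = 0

Verify exactness: ∂M/∂y = ∂N/∂x ✓
Find F(x,y) such that ∂F/∂x = M, ∂F/∂y = N
Solution: 3x² + 6xy + 2y² = C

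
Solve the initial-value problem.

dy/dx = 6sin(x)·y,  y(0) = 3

General solution: y = Ce^(-6cos(x))
Applying IC y(0) = 3:
Particular solution: y = 3e^(6(1-cos(x)))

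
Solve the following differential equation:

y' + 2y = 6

Using integrating factor method:

General solution: y = 3 + Ce^(-2x)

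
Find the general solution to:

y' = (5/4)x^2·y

Separating variables and integrating:
ln|y| = 5x^3/12 + C

General solution: y = Ce^(5x^3/12)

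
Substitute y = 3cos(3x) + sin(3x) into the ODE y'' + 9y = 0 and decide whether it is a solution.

Verification:
y'' = -27cos(3x) - 9sin(3x)
y'' + 9y = 0 ✓

Yes, it is a solution.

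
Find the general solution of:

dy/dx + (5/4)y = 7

Using integrating factor method:

General solution: y = 28/5 + Ce^(-5x/4)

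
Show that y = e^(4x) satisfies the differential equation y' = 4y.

Verification:
y = e^(4x)
y' = 4e^(4x)
4y = 4e^(4x)
y' = 4y ✓

Yes, it is a solution.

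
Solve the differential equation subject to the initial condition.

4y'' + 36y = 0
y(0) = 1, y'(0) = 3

General solution: y = C₁cos(3x) + C₂sin(3x)
Complex roots r = ±3i
Applying ICs: C₁ = 1, C₂ = 1
Particular solution: y = cos(3x) + sin(3x)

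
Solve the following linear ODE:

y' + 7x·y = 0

Using integrating factor method:

General solution: y = Ce^(-7x^2/2)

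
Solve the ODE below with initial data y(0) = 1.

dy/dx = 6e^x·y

General solution: y = Ce^(6e^x)
Applying IC y(0) = 1:
Particular solution: y = e^(6(e^x - 1))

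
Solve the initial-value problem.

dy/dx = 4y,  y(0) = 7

General solution: y = Ce^(4x)
Applying IC y(0) = 7:
Particular solution: y = 7e^(4x)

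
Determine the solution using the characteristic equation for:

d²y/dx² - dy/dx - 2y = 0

Characteristic equation: r² - r - 2 = 0
Roots: r = 2, -1 (distinct real)
General solution: y = C₁e^(2x) + C₂e^(-x)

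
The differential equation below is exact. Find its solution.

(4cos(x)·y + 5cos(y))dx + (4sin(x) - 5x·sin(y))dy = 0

Verify exactness: ∂M/∂y = ∂N/∂x ✓
Find F(x,y) such that ∂F/∂x = M, ∂F/∂y = N
Solution: 4sin(x)·y + 5x·cos(y) = C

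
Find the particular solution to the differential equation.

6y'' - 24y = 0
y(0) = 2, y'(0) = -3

General solution: y = C₁e^(2x) + C₂e^(-2x)
Applying ICs: C₁ = 1/4, C₂ = 7/4
Particular solution: y = (1/4)e^(2x) + (7/4)e^(-2x)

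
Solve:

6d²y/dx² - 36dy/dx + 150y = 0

Characteristic equation: 6r² - 36r + 150 = 0
Divide by 6: r² - 6r + 25 = 0
Roots: r = 3 ± 4i (complex conjugates)
General solution: y = e^(3x)(C₁cos(4x) + C₂sin(4x))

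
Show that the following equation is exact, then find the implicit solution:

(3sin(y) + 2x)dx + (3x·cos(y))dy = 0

Verify exactness: ∂M/∂y = ∂N/∂x ✓
Find F(x,y) such that ∂F/∂x = M, ∂F/∂y = N
Solution: 3x·sin(y) + x² = C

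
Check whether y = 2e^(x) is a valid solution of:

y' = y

Verification:
y = 2e^(x)
y' = 2e^(x)
y = 2e^(x)
y' = y ✓

Yes, it is a solution.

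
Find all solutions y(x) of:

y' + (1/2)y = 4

Using integrating factor method:

General solution: y = 8 + Ce^(-x/2)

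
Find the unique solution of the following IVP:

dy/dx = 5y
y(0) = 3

General solution: y = Ce^(5x)
Applying IC y(0) = 3:
Particular solution: y = 3e^(5x)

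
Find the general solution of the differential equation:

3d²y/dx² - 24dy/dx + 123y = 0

Characteristic equation: 3r² - 24r + 123 = 0
Divide by 3: r² - 8r + 41 = 0
Roots: r = 4 ± 5i (complex conjugates)
General solution: y = e^(4x)(C₁cos(5x) + C₂sin(5x))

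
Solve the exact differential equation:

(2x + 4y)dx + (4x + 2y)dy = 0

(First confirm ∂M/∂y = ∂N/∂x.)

Verify exactness: ∂M/∂y = ∂N/∂x ✓
Find F(x,y) such that ∂F/∂x = M, ∂F/∂y = N
Solution: x² + 4xy + y² = C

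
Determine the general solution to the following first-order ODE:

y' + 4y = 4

Using integrating factor method:

General solution: y = 1 + Ce^(-4x)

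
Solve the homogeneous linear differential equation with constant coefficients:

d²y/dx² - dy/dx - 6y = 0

Characteristic equation: r² - r - 6 = 0
Roots: r = 3, -2 (distinct real)
General solution: y = C₁e^(3x) + C₂e^(-2x)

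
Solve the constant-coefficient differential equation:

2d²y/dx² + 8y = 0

Characteristic equation: 2r² + 8 = 0
Divide by 2: r² + 4 = 0
Roots: r = ±2i (complex conjugates)
General solution: y = C₁cos(2x) + C₂sin(2x)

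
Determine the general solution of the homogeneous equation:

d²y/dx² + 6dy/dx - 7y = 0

Characteristic equation: r² + 6r - 7 = 0
Roots: r = 1, -7 (distinct real)
General solution: y = C₁e^x + C₂e^(-7x)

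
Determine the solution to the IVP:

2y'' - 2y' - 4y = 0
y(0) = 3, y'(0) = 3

General solution: y = C₁e^(2x) + C₂e^(-x)
Applying ICs: C₁ = 2, C₂ = 1
Particular solution: y = 2e^(2x) + e^(-x)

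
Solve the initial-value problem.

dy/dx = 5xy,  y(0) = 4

General solution: y = Ce^(5x²/2)
Applying IC y(0) = 4:
Particular solution: y = 4e^(5x²/2)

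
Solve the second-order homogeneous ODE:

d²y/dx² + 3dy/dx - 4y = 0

Characteristic equation: r² + 3r - 4 = 0
Roots: r = 1, -4 (distinct real)
General solution: y = C₁e^x + C₂e^(-4x)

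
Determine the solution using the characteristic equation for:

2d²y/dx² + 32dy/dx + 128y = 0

Characteristic equation: 2r² + 32r + 128 = 0
Divide by 2: r² + 16r + 64 = 0
Factored: (r + 8)² = 0
Repeated root: r = -8
General solution: y = (C₁ + C₂x)e^(-8x)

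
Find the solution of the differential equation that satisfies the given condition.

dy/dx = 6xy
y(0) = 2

General solution: y = Ce^(3x²)
Applying IC y(0) = 2:
Particular solution: y = 2e^(3x²)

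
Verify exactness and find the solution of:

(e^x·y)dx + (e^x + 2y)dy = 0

Verify exactness: ∂M/∂y = ∂N/∂x ✓
Find F(x,y) such that ∂F/∂x = M, ∂F/∂y = N
Solution: e^x·y + y² = C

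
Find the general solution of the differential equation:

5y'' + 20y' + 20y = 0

Characteristic equation: 5r² + 20r + 20 = 0
Divide by 5: r² + 4r + 4 = 0
Factored: (r + 2)² = 0
Repeated root: r = -2
General solution: y = (C₁ + C₂x)e^(-2x)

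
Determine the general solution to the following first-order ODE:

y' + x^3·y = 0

Using integrating factor method:

General solution: y = Ce^(-x^4/4)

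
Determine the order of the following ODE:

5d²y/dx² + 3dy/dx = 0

The order is 2 (highest derivative is of order 2).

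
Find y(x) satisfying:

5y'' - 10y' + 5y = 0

Characteristic equation: 5r² - 10r + 5 = 0
Divide by 5: r² - 2r + 1 = 0
Factored: (r - 1)² = 0
Repeated root: r = 1
General solution: y = (C₁ + C₂x)e^x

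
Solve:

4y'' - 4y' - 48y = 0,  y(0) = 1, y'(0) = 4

General solution: y = C₁e^(4x) + C₂e^(-3x)
Applying ICs: C₁ = 1, C₂ = 0
Particular solution: y = e^(4x)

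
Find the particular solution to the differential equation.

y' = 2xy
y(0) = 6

General solution: y = Ce^(x²)
Applying IC y(0) = 6:
Particular solution: y = 6e^(x²)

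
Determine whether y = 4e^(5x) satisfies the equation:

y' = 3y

Verification:
y = 4e^(5x)
y' = 20e^(5x)
But 3y = 12e^(5x)
y' ≠ 3y — the derivative does not match

No, it is not a solution.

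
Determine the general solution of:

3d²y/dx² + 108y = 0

Characteristic equation: 3r² + 108 = 0
Divide by 3: r² + 36 = 0
Roots: r = ±6i (complex conjugates)
General solution: y = C₁cos(6x) + C₂sin(6x)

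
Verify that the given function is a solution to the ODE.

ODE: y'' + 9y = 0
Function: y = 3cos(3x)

Verification:
y'' = -27cos(3x)
y'' + 9y = 0 ✓

Yes, it is a solution.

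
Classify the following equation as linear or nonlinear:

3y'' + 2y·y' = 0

Nonlinear (product y·y')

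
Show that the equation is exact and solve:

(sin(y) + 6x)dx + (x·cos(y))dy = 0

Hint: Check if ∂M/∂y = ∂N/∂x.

Verify exactness: ∂M/∂y = ∂N/∂x ✓
Find F(x,y) such that ∂F/∂x = M, ∂F/∂y = N
Solution: x·sin(y) + 3x² = C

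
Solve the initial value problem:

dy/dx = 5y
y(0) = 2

General solution: y = Ce^(5x)
Applying IC y(0) = 2:
Particular solution: y = 2e^(5x)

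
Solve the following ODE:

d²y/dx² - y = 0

Characteristic equation: r² - 1 = 0
Roots: r = 1, -1 (distinct real)
General solution: y = C₁e^x + C₂e^(-x)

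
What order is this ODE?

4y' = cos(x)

The order is 1 (highest derivative is of order 1).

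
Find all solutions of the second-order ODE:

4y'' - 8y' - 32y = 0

Characteristic equation: 4r² - 8r - 32 = 0
Divide by 4: r² - 2r - 8 = 0
Roots: r = 4, -2 (distinct real)
General solution: y = C₁e^(4x) + C₂e^(-2x)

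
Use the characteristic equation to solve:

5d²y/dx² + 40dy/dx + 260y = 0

Characteristic equation: 5r² + 40r + 260 = 0
Divide by 5: r² + 8r + 52 = 0
Roots: r = -4 ± 6i (complex conjugates)
General solution: y = e^(-4x)(C₁cos(6x) + C₂sin(6x))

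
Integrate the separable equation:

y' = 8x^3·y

Separating variables and integrating:
ln|y| = 2x^4 + C

General solution: y = Ce^(2x^4)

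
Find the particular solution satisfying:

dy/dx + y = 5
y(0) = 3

General solution: y = 5 + Ce^(-x)
Applying y(0) = 3: C = 3 - 5 = -2
Particular solution: y = 5 - 2e^(-x)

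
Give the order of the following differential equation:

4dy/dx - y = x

The order is 1 (highest derivative is of order 1).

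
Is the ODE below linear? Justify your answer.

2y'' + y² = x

No. Nonlinear (y² term)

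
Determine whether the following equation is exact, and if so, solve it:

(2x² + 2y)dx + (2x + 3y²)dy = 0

Verify exactness: ∂M/∂y = ∂N/∂x ✓
Find F(x,y) such that ∂F/∂x = M, ∂F/∂y = N
Solution: 2x³/3 + 2xy + y³ = C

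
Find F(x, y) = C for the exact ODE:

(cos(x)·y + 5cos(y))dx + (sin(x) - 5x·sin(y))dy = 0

Verify exactness: ∂M/∂y = ∂N/∂x ✓
Find F(x,y) such that ∂F/∂x = M, ∂F/∂y = N
Solution: sin(x)·y + 5x·cos(y) = C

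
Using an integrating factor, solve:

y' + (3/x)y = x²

Using integrating factor method:

General solution: y = (1/6)x^3 + Cx^(-3)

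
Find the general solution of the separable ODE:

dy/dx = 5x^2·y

Separating variables and integrating:
ln|y| = 5x^3/3 + C

General solution: y = Ce^(5x^3/3)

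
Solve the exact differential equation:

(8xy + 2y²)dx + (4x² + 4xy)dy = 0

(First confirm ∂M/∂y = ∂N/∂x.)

Verify exactness: ∂M/∂y = ∂N/∂x ✓
Find F(x,y) such that ∂F/∂x = M, ∂F/∂y = N
Solution: 4x²y + 2xy² = C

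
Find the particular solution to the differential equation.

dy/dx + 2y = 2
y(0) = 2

General solution: y = 1 + Ce^(-2x)
Applying y(0) = 2: C = 2 - 1 = 1
Particular solution: y = 1 + e^(-2x)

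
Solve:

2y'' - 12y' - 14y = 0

Characteristic equation: 2r² - 12r - 14 = 0
Divide by 2: r² - 6r - 7 = 0
Roots: r = 7, -1 (distinct real)
General solution: y = C₁e^(7x) + C₂e^(-x)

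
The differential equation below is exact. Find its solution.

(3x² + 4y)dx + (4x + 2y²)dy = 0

Verify exactness: ∂M/∂y = ∂N/∂x ✓
Find F(x,y) such that ∂F/∂x = M, ∂F/∂y = N
Solution: x³ + 4xy + 2y³/3 = C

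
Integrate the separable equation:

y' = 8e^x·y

Separating variables and integrating:
ln|y| = 8e^x + C

General solution: y = Ce^(8e^x)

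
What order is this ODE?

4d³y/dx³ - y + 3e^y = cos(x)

The order is 3 (highest derivative is of order 3).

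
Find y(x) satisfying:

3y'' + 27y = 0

Characteristic equation: 3r² + 27 = 0
Divide by 3: r² + 9 = 0
Roots: r = ±3i (complex conjugates)
General solution: y = C₁cos(3x) + C₂sin(3x)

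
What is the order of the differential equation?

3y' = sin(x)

The order is 1 (highest derivative is of order 1).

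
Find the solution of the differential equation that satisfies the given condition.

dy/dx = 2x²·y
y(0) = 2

General solution: y = Ce^(2x³/3)
Applying IC y(0) = 2:
Particular solution: y = 2e^(2x³/3)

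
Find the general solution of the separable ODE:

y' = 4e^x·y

Separating variables and integrating:
ln|y| = 4e^x + C

General solution: y = Ce^(4e^x)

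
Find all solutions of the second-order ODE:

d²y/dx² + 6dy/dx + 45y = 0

Characteristic equation: r² + 6r + 45 = 0
Roots: r = -3 ± 6i (complex conjugates)
General solution: y = e^(-3x)(C₁cos(6x) + C₂sin(6x))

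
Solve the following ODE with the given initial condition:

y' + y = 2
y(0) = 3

General solution: y = 2 + Ce^(-x)
Applying y(0) = 3: C = 3 - 2 = 1
Particular solution: y = 2 + e^(-x)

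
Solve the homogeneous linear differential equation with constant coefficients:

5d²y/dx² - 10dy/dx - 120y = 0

Characteristic equation: 5r² - 10r - 120 = 0
Divide by 5: r² - 2r - 24 = 0
Roots: r = 6, -4 (distinct real)
General solution: y = C₁e^(6x) + C₂e^(-4x)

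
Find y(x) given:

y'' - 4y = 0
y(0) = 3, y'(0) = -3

General solution: y = C₁e^(2x) + C₂e^(-2x)
Applying ICs: C₁ = 3/4, C₂ = 9/4
Particular solution: y = (3/4)e^(2x) + (9/4)e^(-2x)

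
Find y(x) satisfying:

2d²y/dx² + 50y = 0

Characteristic equation: 2r² + 50 = 0
Divide by 2: r² + 25 = 0
Roots: r = ±5i (complex conjugates)
General solution: y = C₁cos(5x) + C₂sin(5x)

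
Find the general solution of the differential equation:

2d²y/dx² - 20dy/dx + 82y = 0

Characteristic equation: 2r² - 20r + 82 = 0
Divide by 2: r² - 10r + 41 = 0
Roots: r = 5 ± 4i (complex conjugates)
General solution: y = e^(5x)(C₁cos(4x) + C₂sin(4x))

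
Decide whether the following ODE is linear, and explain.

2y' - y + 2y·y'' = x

Nonlinear (y·y'' term)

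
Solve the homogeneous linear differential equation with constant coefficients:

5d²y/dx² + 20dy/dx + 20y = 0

Characteristic equation: 5r² + 20r + 20 = 0
Divide by 5: r² + 4r + 4 = 0
Factored: (r + 2)² = 0
Repeated root: r = -2
General solution: y = (C₁ + C₂x)e^(-2x)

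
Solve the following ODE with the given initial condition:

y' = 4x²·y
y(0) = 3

General solution: y = Ce^(4x³/3)
Applying IC y(0) = 3:
Particular solution: y = 3e^(4x³/3)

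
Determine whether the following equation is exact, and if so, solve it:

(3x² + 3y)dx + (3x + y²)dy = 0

Verify exactness: ∂M/∂y = ∂N/∂x ✓
Find F(x,y) such that ∂F/∂x = M, ∂F/∂y = N
Solution: x³ + 3xy + y³/3 = C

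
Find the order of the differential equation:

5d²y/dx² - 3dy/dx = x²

The order is 2 (highest derivative is of order 2).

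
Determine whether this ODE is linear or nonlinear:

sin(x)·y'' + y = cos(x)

Linear (y and its derivatives appear to the first power only, no products of y terms)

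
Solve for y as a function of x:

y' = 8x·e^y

Separating variables and integrating:
-e^(-y) = 4x² + C

General solution: y = -ln(C - 4x²)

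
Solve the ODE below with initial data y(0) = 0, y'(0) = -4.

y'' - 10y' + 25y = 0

General solution: y = (C₁ + C₂x)e^(5x)
Repeated root r = 5
Applying ICs: C₁ = 0, C₂ = -4
Particular solution: y = -4xe^(5x)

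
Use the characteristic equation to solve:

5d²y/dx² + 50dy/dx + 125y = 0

Characteristic equation: 5r² + 50r + 125 = 0
Divide by 5: r² + 10r + 25 = 0
Factored: (r + 5)² = 0
Repeated root: r = -5
General solution: y = (C₁ + C₂x)e^(-5x)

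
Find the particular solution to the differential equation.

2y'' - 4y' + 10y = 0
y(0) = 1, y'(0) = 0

General solution: y = e^x(C₁cos(2x) + C₂sin(2x))
Complex roots r = 1 ± 2i
Applying ICs: C₁ = 1, C₂ = -1/2
Particular solution: y = e^x(cos(2x) - (1/2)sin(2x))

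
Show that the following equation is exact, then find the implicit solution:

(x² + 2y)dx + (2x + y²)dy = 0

Verify exactness: ∂M/∂y = ∂N/∂x ✓
Find F(x,y) such that ∂F/∂x = M, ∂F/∂y = N
Solution: x³/3 + 2xy + y³/3 = C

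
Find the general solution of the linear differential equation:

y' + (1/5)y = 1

Using integrating factor method:

General solution: y = 5 + Ce^(-x/5)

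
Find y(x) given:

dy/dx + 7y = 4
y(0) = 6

General solution: y = 4/7 + Ce^(-7x)
Applying y(0) = 6: C = 6 - 4/7 = 38/7
Particular solution: y = 4/7 + (38/7)e^(-7x)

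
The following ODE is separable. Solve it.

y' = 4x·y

Separating variables and integrating:
ln|y| = 2x^2 + C

General solution: y = Ce^(2x^2)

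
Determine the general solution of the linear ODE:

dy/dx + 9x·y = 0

Using integrating factor method:

General solution: y = Ce^(-9x^2/2)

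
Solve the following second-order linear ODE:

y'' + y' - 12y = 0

Characteristic equation: r² + r - 12 = 0
Roots: r = 3, -4 (distinct real)
General solution: y = C₁e^(3x) + C₂e^(-4x)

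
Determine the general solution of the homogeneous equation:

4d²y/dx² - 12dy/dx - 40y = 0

Characteristic equation: 4r² - 12r - 40 = 0
Divide by 4: r² - 3r - 10 = 0
Roots: r = 5, -2 (distinct real)
General solution: y = C₁e^(5x) + C₂e^(-2x)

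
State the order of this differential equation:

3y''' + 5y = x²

The order is 3 (highest derivative is of order 3).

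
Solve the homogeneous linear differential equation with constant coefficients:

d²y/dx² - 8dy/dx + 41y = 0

Characteristic equation: r² - 8r + 41 = 0
Roots: r = 4 ± 5i (complex conjugates)
General solution: y = e^(4x)(C₁cos(5x) + C₂sin(5x))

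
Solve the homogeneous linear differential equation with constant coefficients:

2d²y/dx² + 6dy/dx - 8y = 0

Characteristic equation: 2r² + 6r - 8 = 0
Divide by 2: r² + 3r - 4 = 0
Roots: r = 1, -4 (distinct real)
General solution: y = C₁e^x + C₂e^(-4x)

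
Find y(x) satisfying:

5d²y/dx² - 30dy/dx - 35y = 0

Characteristic equation: 5r² - 30r - 35 = 0
Divide by 5: r² - 6r - 7 = 0
Roots: r = 7, -1 (distinct real)
General solution: y = C₁e^(7x) + C₂e^(-x)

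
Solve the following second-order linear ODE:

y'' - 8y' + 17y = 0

Characteristic equation: r² - 8r + 17 = 0
Roots: r = 4 ± i (complex conjugates)
General solution: y = e^(4x)(C₁cos(x) + C₂sin(x))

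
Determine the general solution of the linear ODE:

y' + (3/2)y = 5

Using integrating factor method:

General solution: y = 10/3 + Ce^(-3x/2)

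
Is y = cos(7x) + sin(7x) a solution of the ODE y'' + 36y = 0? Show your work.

Verification:
y'' = -49cos(7x) - 49sin(7x)
y'' + 36y ≠ 0 (frequency mismatch: got 49 instead of 36)

No, it is not a solution.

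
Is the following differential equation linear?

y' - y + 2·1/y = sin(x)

No. Nonlinear (1/y term)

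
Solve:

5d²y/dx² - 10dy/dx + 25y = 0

Characteristic equation: 5r² - 10r + 25 = 0
Divide by 5: r² - 2r + 5 = 0
Roots: r = 1 ± 2i (complex conjugates)
General solution: y = e^x(C₁cos(2x) + C₂sin(2x))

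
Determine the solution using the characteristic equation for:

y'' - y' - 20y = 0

Characteristic equation: r² - r - 20 = 0
Roots: r = 5, -4 (distinct real)
General solution: y = C₁e^(5x) + C₂e^(-4x)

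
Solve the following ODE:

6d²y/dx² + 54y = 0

Characteristic equation: 6r² + 54 = 0
Divide by 6: r² + 9 = 0
Roots: r = ±3i (complex conjugates)
General solution: y = C₁cos(3x) + C₂sin(3x)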